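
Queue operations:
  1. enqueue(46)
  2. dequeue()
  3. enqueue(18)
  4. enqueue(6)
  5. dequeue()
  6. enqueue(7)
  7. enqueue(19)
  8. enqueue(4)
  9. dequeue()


enqueue(46) -> [46]
dequeue()->46, []
enqueue(18) -> [18]
enqueue(6) -> [18, 6]
dequeue()->18, [6]
enqueue(7) -> [6, 7]
enqueue(19) -> [6, 7, 19]
enqueue(4) -> [6, 7, 19, 4]
dequeue()->6, [7, 19, 4]

Final queue: [7, 19, 4]


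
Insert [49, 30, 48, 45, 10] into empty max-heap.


Insert 49: [49]
Insert 30: [49, 30]
Insert 48: [49, 30, 48]
Insert 45: [49, 45, 48, 30]
Insert 10: [49, 45, 48, 30, 10]

Final heap: [49, 45, 48, 30, 10]


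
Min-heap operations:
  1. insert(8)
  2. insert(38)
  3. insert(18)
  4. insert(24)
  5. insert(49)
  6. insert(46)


insert(8) -> [8]
insert(38) -> [8, 38]
insert(18) -> [8, 38, 18]
insert(24) -> [8, 24, 18, 38]
insert(49) -> [8, 24, 18, 38, 49]
insert(46) -> [8, 24, 18, 38, 49, 46]

Final heap: [8, 24, 18, 38, 49, 46]


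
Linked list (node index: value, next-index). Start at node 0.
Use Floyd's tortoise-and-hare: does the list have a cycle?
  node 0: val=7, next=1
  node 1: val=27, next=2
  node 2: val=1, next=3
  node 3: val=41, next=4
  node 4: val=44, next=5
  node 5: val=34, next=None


Floyd's tortoise (slow, +1) and hare (fast, +2):
  init: slow=0, fast=0
  step 1: slow=1, fast=2
  step 2: slow=2, fast=4
  step 3: fast 4->5->None, no cycle

Cycle: no


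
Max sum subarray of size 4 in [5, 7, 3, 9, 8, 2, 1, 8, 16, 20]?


[0:4]: 24
[1:5]: 27
[2:6]: 22
[3:7]: 20
[4:8]: 19
[5:9]: 27
[6:10]: 45

Max: 45 at [6:10]


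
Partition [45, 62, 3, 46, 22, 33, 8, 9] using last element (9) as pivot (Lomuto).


Pivot: 9
  3 <= 9: swap -> [3, 62, 45, 46, 22, 33, 8, 9]
  8 <= 9: swap -> [3, 8, 45, 46, 22, 33, 62, 9]
Place pivot at 2: [3, 8, 9, 46, 22, 33, 62, 45]

Partitioned: [3, 8, 9, 46, 22, 33, 62, 45]


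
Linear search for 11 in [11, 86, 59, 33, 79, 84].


i=0: 11==11 found!

Found at 0, 1 comps


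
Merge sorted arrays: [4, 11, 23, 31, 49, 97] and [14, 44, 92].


Take 4 from A
Take 11 from A
Take 14 from B
Take 23 from A
Take 31 from A
Take 44 from B
Take 49 from A
Take 92 from B

Merged: [4, 11, 14, 23, 31, 44, 49, 92, 97]


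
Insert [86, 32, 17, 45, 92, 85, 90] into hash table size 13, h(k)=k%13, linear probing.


Insert 86: h=8 -> slot 8
Insert 32: h=6 -> slot 6
Insert 17: h=4 -> slot 4
Insert 45: h=6, 1 probes -> slot 7
Insert 92: h=1 -> slot 1
Insert 85: h=7, 2 probes -> slot 9
Insert 90: h=12 -> slot 12

Table: [None, 92, None, None, 17, None, 32, 45, 86, 85, None, None, 90]


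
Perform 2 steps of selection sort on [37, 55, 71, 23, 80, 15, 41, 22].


Initial: [37, 55, 71, 23, 80, 15, 41, 22]
Step 1: min=15 at 5
  Swap: [15, 55, 71, 23, 80, 37, 41, 22]
Step 2: min=22 at 7
  Swap: [15, 22, 71, 23, 80, 37, 41, 55]

After 2 steps: [15, 22, 71, 23, 80, 37, 41, 55]


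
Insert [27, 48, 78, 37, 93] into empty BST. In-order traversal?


Insert 27: root
Insert 48: R from 27
Insert 78: R from 27 -> R from 48
Insert 37: R from 27 -> L from 48
Insert 93: R from 27 -> R from 48 -> R from 78

In-order: [27, 37, 48, 78, 93]


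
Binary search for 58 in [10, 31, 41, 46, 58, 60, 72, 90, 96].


Step 1: lo=0, hi=8, mid=4, val=58

Found at index 4


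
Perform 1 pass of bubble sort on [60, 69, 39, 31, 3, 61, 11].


Initial: [60, 69, 39, 31, 3, 61, 11]
Pass 1: [60, 39, 31, 3, 61, 11, 69] (5 swaps)

After 1 pass: [60, 39, 31, 3, 61, 11, 69]


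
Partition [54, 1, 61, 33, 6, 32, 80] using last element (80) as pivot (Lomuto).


Pivot: 80
  54 <= 80: advance i (no swap)
  1 <= 80: advance i (no swap)
  61 <= 80: advance i (no swap)
  33 <= 80: advance i (no swap)
  6 <= 80: advance i (no swap)
  32 <= 80: advance i (no swap)
Place pivot at 6: [54, 1, 61, 33, 6, 32, 80]

Partitioned: [54, 1, 61, 33, 6, 32, 80]


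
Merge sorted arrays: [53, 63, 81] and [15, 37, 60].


Take 15 from B
Take 37 from B
Take 53 from A
Take 60 from B

Merged: [15, 37, 53, 60, 63, 81]


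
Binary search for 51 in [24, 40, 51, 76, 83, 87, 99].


Step 1: lo=0, hi=6, mid=3, val=76
Step 2: lo=0, hi=2, mid=1, val=40
Step 3: lo=2, hi=2, mid=2, val=51

Found at index 2


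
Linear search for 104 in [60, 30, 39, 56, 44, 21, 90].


i=0: 60!=104
i=1: 30!=104
i=2: 39!=104
i=3: 56!=104
i=4: 44!=104
i=5: 21!=104
i=6: 90!=104

Not found, 7 comps


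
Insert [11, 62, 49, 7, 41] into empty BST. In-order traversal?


Insert 11: root
Insert 62: R from 11
Insert 49: R from 11 -> L from 62
Insert 7: L from 11
Insert 41: R from 11 -> L from 62 -> L from 49

In-order: [7, 11, 41, 49, 62]


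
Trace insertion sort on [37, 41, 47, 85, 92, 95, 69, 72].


Initial: [37, 41, 47, 85, 92, 95, 69, 72]
Insert 41: [37, 41, 47, 85, 92, 95, 69, 72]
Insert 47: [37, 41, 47, 85, 92, 95, 69, 72]
Insert 85: [37, 41, 47, 85, 92, 95, 69, 72]
Insert 92: [37, 41, 47, 85, 92, 95, 69, 72]
Insert 95: [37, 41, 47, 85, 92, 95, 69, 72]
Insert 69: [37, 41, 47, 69, 85, 92, 95, 72]
Insert 72: [37, 41, 47, 69, 72, 85, 92, 95]

Sorted: [37, 41, 47, 69, 72, 85, 92, 95]


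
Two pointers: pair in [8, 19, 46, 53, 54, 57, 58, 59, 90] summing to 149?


lo=0(8)+hi=8(90)=98
lo=1(19)+hi=8(90)=109
lo=2(46)+hi=8(90)=136
lo=3(53)+hi=8(90)=143
lo=4(54)+hi=8(90)=144
lo=5(57)+hi=8(90)=147
lo=6(58)+hi=8(90)=148
lo=7(59)+hi=8(90)=149

Yes: 59+90=149


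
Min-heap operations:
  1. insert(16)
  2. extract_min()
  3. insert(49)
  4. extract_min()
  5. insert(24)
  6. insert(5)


insert(16) -> [16]
extract_min()->16, []
insert(49) -> [49]
extract_min()->49, []
insert(24) -> [24]
insert(5) -> [5, 24]

Final heap: [5, 24]


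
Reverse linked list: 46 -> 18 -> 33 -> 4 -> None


Step 1: curr=46, set curr.next=prev(None) | reversed so far: 46
Step 2: curr=18, set curr.next=prev(46) | reversed so far: 18 -> 46
Step 3: curr=33, set curr.next=prev(18) | reversed so far: 33 -> 18 -> 46
Step 4: curr=4, set curr.next=prev(33) | reversed so far: 4 -> 33 -> 18 -> 46

4 -> 33 -> 18 -> 46 -> None


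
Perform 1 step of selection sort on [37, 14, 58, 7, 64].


Initial: [37, 14, 58, 7, 64]
Step 1: min=7 at 3
  Swap: [7, 14, 58, 37, 64]

After 1 step: [7, 14, 58, 37, 64]


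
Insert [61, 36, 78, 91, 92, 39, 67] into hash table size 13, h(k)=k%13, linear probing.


Insert 61: h=9 -> slot 9
Insert 36: h=10 -> slot 10
Insert 78: h=0 -> slot 0
Insert 91: h=0, 1 probes -> slot 1
Insert 92: h=1, 1 probes -> slot 2
Insert 39: h=0, 3 probes -> slot 3
Insert 67: h=2, 2 probes -> slot 4

Table: [78, 91, 92, 39, 67, None, None, None, None, 61, 36, None, None]


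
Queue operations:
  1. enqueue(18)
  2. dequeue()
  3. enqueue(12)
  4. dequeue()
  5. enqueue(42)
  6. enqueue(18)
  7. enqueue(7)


enqueue(18) -> [18]
dequeue()->18, []
enqueue(12) -> [12]
dequeue()->12, []
enqueue(42) -> [42]
enqueue(18) -> [42, 18]
enqueue(7) -> [42, 18, 7]

Final queue: [42, 18, 7]


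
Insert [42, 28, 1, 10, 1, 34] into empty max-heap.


Insert 42: [42]
Insert 28: [42, 28]
Insert 1: [42, 28, 1]
Insert 10: [42, 28, 1, 10]
Insert 1: [42, 28, 1, 10, 1]
Insert 34: [42, 28, 34, 10, 1, 1]

Final heap: [42, 28, 34, 10, 1, 1]


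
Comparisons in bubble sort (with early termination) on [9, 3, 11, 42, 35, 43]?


Algorithm: bubble sort (with early termination)
Input: [9, 3, 11, 42, 35, 43]
Sorted: [3, 9, 11, 35, 42, 43]

9


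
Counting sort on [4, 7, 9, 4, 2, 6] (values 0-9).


Input: [4, 7, 9, 4, 2, 6]
Counts: [0, 0, 1, 0, 2, 0, 1, 1, 0, 1]

Sorted: [2, 4, 4, 6, 7, 9]


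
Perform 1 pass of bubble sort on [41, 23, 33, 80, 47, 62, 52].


Initial: [41, 23, 33, 80, 47, 62, 52]
Pass 1: [23, 33, 41, 47, 62, 52, 80] (5 swaps)

After 1 pass: [23, 33, 41, 47, 62, 52, 80]


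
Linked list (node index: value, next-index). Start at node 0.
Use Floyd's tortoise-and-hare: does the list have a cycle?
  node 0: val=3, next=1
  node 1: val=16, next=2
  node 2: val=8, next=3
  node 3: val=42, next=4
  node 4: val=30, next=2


Floyd's tortoise (slow, +1) and hare (fast, +2):
  init: slow=0, fast=0
  step 1: slow=1, fast=2
  step 2: slow=2, fast=4
  step 3: slow=3, fast=3
  slow == fast at node 3: cycle detected

Cycle: yes


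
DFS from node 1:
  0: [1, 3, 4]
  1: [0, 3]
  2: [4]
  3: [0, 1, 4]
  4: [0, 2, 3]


Visit 1, push [3, 0]
Visit 0, push [4, 3]
Visit 3, push [4]
Visit 4, push [2]
Visit 2, push []

DFS order: [1, 0, 3, 4, 2]


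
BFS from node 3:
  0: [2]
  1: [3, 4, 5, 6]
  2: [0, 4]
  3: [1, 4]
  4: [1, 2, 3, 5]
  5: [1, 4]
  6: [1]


Visit 3, enqueue [1, 4]
Visit 1, enqueue [5, 6]
Visit 4, enqueue [2]
Visit 5, enqueue []
Visit 6, enqueue []
Visit 2, enqueue [0]
Visit 0, enqueue []

BFS order: [3, 1, 4, 5, 6, 2, 0]


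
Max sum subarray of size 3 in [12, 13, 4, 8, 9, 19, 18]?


[0:3]: 29
[1:4]: 25
[2:5]: 21
[3:6]: 36
[4:7]: 46

Max: 46 at [4:7]


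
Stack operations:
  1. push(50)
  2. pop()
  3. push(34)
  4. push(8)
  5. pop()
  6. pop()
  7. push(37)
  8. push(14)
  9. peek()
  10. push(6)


push(50) -> [50]
pop()->50, []
push(34) -> [34]
push(8) -> [34, 8]
pop()->8, [34]
pop()->34, []
push(37) -> [37]
push(14) -> [37, 14]
peek()->14
push(6) -> [37, 14, 6]

Final stack: [37, 14, 6]


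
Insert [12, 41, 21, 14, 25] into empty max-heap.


Insert 12: [12]
Insert 41: [41, 12]
Insert 21: [41, 12, 21]
Insert 14: [41, 14, 21, 12]
Insert 25: [41, 25, 21, 12, 14]

Final heap: [41, 25, 21, 12, 14]


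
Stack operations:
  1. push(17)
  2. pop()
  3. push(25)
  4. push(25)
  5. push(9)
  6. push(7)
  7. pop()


push(17) -> [17]
pop()->17, []
push(25) -> [25]
push(25) -> [25, 25]
push(9) -> [25, 25, 9]
push(7) -> [25, 25, 9, 7]
pop()->7, [25, 25, 9]

Final stack: [25, 25, 9]


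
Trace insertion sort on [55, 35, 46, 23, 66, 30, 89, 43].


Initial: [55, 35, 46, 23, 66, 30, 89, 43]
Insert 35: [35, 55, 46, 23, 66, 30, 89, 43]
Insert 46: [35, 46, 55, 23, 66, 30, 89, 43]
Insert 23: [23, 35, 46, 55, 66, 30, 89, 43]
Insert 66: [23, 35, 46, 55, 66, 30, 89, 43]
Insert 30: [23, 30, 35, 46, 55, 66, 89, 43]
Insert 89: [23, 30, 35, 46, 55, 66, 89, 43]
Insert 43: [23, 30, 35, 43, 46, 55, 66, 89]

Sorted: [23, 30, 35, 43, 46, 55, 66, 89]


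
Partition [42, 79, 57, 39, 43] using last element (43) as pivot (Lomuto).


Pivot: 43
  42 <= 43: advance i (no swap)
  39 <= 43: swap -> [42, 39, 57, 79, 43]
Place pivot at 2: [42, 39, 43, 79, 57]

Partitioned: [42, 39, 43, 79, 57]


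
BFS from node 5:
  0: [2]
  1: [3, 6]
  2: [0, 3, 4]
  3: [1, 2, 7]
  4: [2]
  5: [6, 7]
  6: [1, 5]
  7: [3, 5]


Visit 5, enqueue [6, 7]
Visit 6, enqueue [1]
Visit 7, enqueue [3]
Visit 1, enqueue []
Visit 3, enqueue [2]
Visit 2, enqueue [0, 4]
Visit 0, enqueue []
Visit 4, enqueue []

BFS order: [5, 6, 7, 1, 3, 2, 0, 4]


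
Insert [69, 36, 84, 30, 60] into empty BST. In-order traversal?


Insert 69: root
Insert 36: L from 69
Insert 84: R from 69
Insert 30: L from 69 -> L from 36
Insert 60: L from 69 -> R from 36

In-order: [30, 36, 60, 69, 84]


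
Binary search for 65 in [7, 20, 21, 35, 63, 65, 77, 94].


Step 1: lo=0, hi=7, mid=3, val=35
Step 2: lo=4, hi=7, mid=5, val=65

Found at index 5


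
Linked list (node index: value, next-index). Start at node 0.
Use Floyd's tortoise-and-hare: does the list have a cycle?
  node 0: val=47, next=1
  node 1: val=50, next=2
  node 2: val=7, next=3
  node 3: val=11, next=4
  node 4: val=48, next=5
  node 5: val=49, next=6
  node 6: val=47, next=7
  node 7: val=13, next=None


Floyd's tortoise (slow, +1) and hare (fast, +2):
  init: slow=0, fast=0
  step 1: slow=1, fast=2
  step 2: slow=2, fast=4
  step 3: slow=3, fast=6
  step 4: fast 6->7->None, no cycle

Cycle: no


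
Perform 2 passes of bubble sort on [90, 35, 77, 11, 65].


Initial: [90, 35, 77, 11, 65]
Pass 1: [35, 77, 11, 65, 90] (4 swaps)
Pass 2: [35, 11, 65, 77, 90] (2 swaps)

After 2 passes: [35, 11, 65, 77, 90]


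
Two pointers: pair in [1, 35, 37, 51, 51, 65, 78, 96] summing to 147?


lo=0(1)+hi=7(96)=97
lo=1(35)+hi=7(96)=131
lo=2(37)+hi=7(96)=133
lo=3(51)+hi=7(96)=147

Yes: 51+96=147


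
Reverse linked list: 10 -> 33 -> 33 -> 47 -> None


Step 1: curr=10, set curr.next=prev(None) | reversed so far: 10
Step 2: curr=33, set curr.next=prev(10) | reversed so far: 33 -> 10
Step 3: curr=33, set curr.next=prev(33) | reversed so far: 33 -> 33 -> 10
Step 4: curr=47, set curr.next=prev(33) | reversed so far: 47 -> 33 -> 33 -> 10

47 -> 33 -> 33 -> 10 -> None


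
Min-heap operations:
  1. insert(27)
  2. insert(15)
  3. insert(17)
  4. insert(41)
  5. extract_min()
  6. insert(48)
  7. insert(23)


insert(27) -> [27]
insert(15) -> [15, 27]
insert(17) -> [15, 27, 17]
insert(41) -> [15, 27, 17, 41]
extract_min()->15, [17, 27, 41]
insert(48) -> [17, 27, 41, 48]
insert(23) -> [17, 23, 41, 48, 27]

Final heap: [17, 23, 41, 48, 27]


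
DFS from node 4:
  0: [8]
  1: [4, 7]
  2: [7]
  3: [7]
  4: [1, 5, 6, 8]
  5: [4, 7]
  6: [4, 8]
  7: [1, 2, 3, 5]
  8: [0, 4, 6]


Visit 4, push [8, 6, 5, 1]
Visit 1, push [7]
Visit 7, push [5, 3, 2]
Visit 2, push []
Visit 3, push []
Visit 5, push []
Visit 6, push [8]
Visit 8, push [0]
Visit 0, push []

DFS order: [4, 1, 7, 2, 3, 5, 6, 8, 0]


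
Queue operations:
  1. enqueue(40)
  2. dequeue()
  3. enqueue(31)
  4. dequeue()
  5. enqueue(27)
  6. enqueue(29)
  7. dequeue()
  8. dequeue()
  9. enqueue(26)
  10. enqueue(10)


enqueue(40) -> [40]
dequeue()->40, []
enqueue(31) -> [31]
dequeue()->31, []
enqueue(27) -> [27]
enqueue(29) -> [27, 29]
dequeue()->27, [29]
dequeue()->29, []
enqueue(26) -> [26]
enqueue(10) -> [26, 10]

Final queue: [26, 10]


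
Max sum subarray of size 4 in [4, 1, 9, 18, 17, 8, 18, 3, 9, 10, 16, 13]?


[0:4]: 32
[1:5]: 45
[2:6]: 52
[3:7]: 61
[4:8]: 46
[5:9]: 38
[6:10]: 40
[7:11]: 38
[8:12]: 48

Max: 61 at [3:7]


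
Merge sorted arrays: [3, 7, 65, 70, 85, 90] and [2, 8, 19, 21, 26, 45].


Take 2 from B
Take 3 from A
Take 7 from A
Take 8 from B
Take 19 from B
Take 21 from B
Take 26 from B
Take 45 from B

Merged: [2, 3, 7, 8, 19, 21, 26, 45, 65, 70, 85, 90]


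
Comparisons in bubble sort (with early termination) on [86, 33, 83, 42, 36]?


Algorithm: bubble sort (with early termination)
Input: [86, 33, 83, 42, 36]
Sorted: [33, 36, 42, 83, 86]

10


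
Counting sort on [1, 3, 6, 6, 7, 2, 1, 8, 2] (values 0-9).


Input: [1, 3, 6, 6, 7, 2, 1, 8, 2]
Counts: [0, 2, 2, 1, 0, 0, 2, 1, 1, 0]

Sorted: [1, 1, 2, 2, 3, 6, 6, 7, 8]


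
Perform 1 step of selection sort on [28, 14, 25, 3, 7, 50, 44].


Initial: [28, 14, 25, 3, 7, 50, 44]
Step 1: min=3 at 3
  Swap: [3, 14, 25, 28, 7, 50, 44]

After 1 step: [3, 14, 25, 28, 7, 50, 44]


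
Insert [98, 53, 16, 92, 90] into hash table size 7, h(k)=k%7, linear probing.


Insert 98: h=0 -> slot 0
Insert 53: h=4 -> slot 4
Insert 16: h=2 -> slot 2
Insert 92: h=1 -> slot 1
Insert 90: h=6 -> slot 6

Table: [98, 92, 16, None, 53, None, 90]


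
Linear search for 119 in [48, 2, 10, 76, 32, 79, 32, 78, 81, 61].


i=0: 48!=119
i=1: 2!=119
i=2: 10!=119
i=3: 76!=119
i=4: 32!=119
i=5: 79!=119
i=6: 32!=119
i=7: 78!=119
i=8: 81!=119
i=9: 61!=119

Not found, 10 comps


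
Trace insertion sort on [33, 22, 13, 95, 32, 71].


Initial: [33, 22, 13, 95, 32, 71]
Insert 22: [22, 33, 13, 95, 32, 71]
Insert 13: [13, 22, 33, 95, 32, 71]
Insert 95: [13, 22, 33, 95, 32, 71]
Insert 32: [13, 22, 32, 33, 95, 71]
Insert 71: [13, 22, 32, 33, 71, 95]

Sorted: [13, 22, 32, 33, 71, 95]


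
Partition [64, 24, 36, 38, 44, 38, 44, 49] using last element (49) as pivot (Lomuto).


Pivot: 49
  24 <= 49: swap -> [24, 64, 36, 38, 44, 38, 44, 49]
  36 <= 49: swap -> [24, 36, 64, 38, 44, 38, 44, 49]
  38 <= 49: swap -> [24, 36, 38, 64, 44, 38, 44, 49]
  44 <= 49: swap -> [24, 36, 38, 44, 64, 38, 44, 49]
  38 <= 49: swap -> [24, 36, 38, 44, 38, 64, 44, 49]
  44 <= 49: swap -> [24, 36, 38, 44, 38, 44, 64, 49]
Place pivot at 6: [24, 36, 38, 44, 38, 44, 49, 64]

Partitioned: [24, 36, 38, 44, 38, 44, 49, 64]


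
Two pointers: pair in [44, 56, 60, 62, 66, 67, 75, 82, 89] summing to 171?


lo=0(44)+hi=8(89)=133
lo=1(56)+hi=8(89)=145
lo=2(60)+hi=8(89)=149
lo=3(62)+hi=8(89)=151
lo=4(66)+hi=8(89)=155
lo=5(67)+hi=8(89)=156
lo=6(75)+hi=8(89)=164
lo=7(82)+hi=8(89)=171

Yes: 82+89=171


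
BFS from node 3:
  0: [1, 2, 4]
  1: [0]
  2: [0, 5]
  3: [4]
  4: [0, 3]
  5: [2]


Visit 3, enqueue [4]
Visit 4, enqueue [0]
Visit 0, enqueue [1, 2]
Visit 1, enqueue []
Visit 2, enqueue [5]
Visit 5, enqueue []

BFS order: [3, 4, 0, 1, 2, 5]


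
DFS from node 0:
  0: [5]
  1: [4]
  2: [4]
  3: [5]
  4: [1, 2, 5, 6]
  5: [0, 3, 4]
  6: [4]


Visit 0, push [5]
Visit 5, push [4, 3]
Visit 3, push []
Visit 4, push [6, 2, 1]
Visit 1, push []
Visit 2, push []
Visit 6, push []

DFS order: [0, 5, 3, 4, 1, 2, 6]


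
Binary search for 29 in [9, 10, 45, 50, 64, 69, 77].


Step 1: lo=0, hi=6, mid=3, val=50
Step 2: lo=0, hi=2, mid=1, val=10
Step 3: lo=2, hi=2, mid=2, val=45

Not found


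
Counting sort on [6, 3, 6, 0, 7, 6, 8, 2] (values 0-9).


Input: [6, 3, 6, 0, 7, 6, 8, 2]
Counts: [1, 0, 1, 1, 0, 0, 3, 1, 1, 0]

Sorted: [0, 2, 3, 6, 6, 6, 7, 8]


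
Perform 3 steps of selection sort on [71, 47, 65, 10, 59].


Initial: [71, 47, 65, 10, 59]
Step 1: min=10 at 3
  Swap: [10, 47, 65, 71, 59]
Step 2: min=47 at 1
  Swap: [10, 47, 65, 71, 59]
Step 3: min=59 at 4
  Swap: [10, 47, 59, 71, 65]

After 3 steps: [10, 47, 59, 71, 65]


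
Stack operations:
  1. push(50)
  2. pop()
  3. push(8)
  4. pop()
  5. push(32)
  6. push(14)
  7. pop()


push(50) -> [50]
pop()->50, []
push(8) -> [8]
pop()->8, []
push(32) -> [32]
push(14) -> [32, 14]
pop()->14, [32]

Final stack: [32]


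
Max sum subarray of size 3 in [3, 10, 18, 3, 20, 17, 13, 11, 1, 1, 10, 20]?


[0:3]: 31
[1:4]: 31
[2:5]: 41
[3:6]: 40
[4:7]: 50
[5:8]: 41
[6:9]: 25
[7:10]: 13
[8:11]: 12
[9:12]: 31

Max: 50 at [4:7]


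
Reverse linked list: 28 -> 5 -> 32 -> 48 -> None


Step 1: curr=28, set curr.next=prev(None) | reversed so far: 28
Step 2: curr=5, set curr.next=prev(28) | reversed so far: 5 -> 28
Step 3: curr=32, set curr.next=prev(5) | reversed so far: 32 -> 5 -> 28
Step 4: curr=48, set curr.next=prev(32) | reversed so far: 48 -> 32 -> 5 -> 28

48 -> 32 -> 5 -> 28 -> None


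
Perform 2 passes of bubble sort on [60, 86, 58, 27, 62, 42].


Initial: [60, 86, 58, 27, 62, 42]
Pass 1: [60, 58, 27, 62, 42, 86] (4 swaps)
Pass 2: [58, 27, 60, 42, 62, 86] (3 swaps)

After 2 passes: [58, 27, 60, 42, 62, 86]


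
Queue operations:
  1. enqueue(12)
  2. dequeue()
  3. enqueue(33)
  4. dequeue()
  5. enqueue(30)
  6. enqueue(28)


enqueue(12) -> [12]
dequeue()->12, []
enqueue(33) -> [33]
dequeue()->33, []
enqueue(30) -> [30]
enqueue(28) -> [30, 28]

Final queue: [30, 28]


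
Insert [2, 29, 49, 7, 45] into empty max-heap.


Insert 2: [2]
Insert 29: [29, 2]
Insert 49: [49, 2, 29]
Insert 7: [49, 7, 29, 2]
Insert 45: [49, 45, 29, 2, 7]

Final heap: [49, 45, 29, 2, 7]


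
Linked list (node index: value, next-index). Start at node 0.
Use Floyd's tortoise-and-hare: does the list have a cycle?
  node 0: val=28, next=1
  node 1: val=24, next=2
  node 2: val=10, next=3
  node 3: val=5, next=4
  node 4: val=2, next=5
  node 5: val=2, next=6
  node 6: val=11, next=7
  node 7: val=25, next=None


Floyd's tortoise (slow, +1) and hare (fast, +2):
  init: slow=0, fast=0
  step 1: slow=1, fast=2
  step 2: slow=2, fast=4
  step 3: slow=3, fast=6
  step 4: fast 6->7->None, no cycle

Cycle: no


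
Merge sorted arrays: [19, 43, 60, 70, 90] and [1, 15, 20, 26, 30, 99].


Take 1 from B
Take 15 from B
Take 19 from A
Take 20 from B
Take 26 from B
Take 30 from B
Take 43 from A
Take 60 from A
Take 70 from A
Take 90 from A

Merged: [1, 15, 19, 20, 26, 30, 43, 60, 70, 90, 99]


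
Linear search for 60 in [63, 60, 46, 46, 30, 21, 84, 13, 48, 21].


i=0: 63!=60
i=1: 60==60 found!

Found at 1, 2 comps


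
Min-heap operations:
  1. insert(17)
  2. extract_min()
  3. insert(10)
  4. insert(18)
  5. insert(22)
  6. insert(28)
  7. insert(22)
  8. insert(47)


insert(17) -> [17]
extract_min()->17, []
insert(10) -> [10]
insert(18) -> [10, 18]
insert(22) -> [10, 18, 22]
insert(28) -> [10, 18, 22, 28]
insert(22) -> [10, 18, 22, 28, 22]
insert(47) -> [10, 18, 22, 28, 22, 47]

Final heap: [10, 18, 22, 28, 22, 47]


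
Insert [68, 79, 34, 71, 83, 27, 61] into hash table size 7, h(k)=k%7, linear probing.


Insert 68: h=5 -> slot 5
Insert 79: h=2 -> slot 2
Insert 34: h=6 -> slot 6
Insert 71: h=1 -> slot 1
Insert 83: h=6, 1 probes -> slot 0
Insert 27: h=6, 4 probes -> slot 3
Insert 61: h=5, 6 probes -> slot 4

Table: [83, 71, 79, 27, 61, 68, 34]


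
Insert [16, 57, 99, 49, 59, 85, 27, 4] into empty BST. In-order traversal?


Insert 16: root
Insert 57: R from 16
Insert 99: R from 16 -> R from 57
Insert 49: R from 16 -> L from 57
Insert 59: R from 16 -> R from 57 -> L from 99
Insert 85: R from 16 -> R from 57 -> L from 99 -> R from 59
Insert 27: R from 16 -> L from 57 -> L from 49
Insert 4: L from 16

In-order: [4, 16, 27, 49, 57, 59, 85, 99]


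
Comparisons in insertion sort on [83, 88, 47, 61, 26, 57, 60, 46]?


Algorithm: insertion sort
Input: [83, 88, 47, 61, 26, 57, 60, 46]
Sorted: [26, 46, 47, 57, 60, 61, 83, 88]

25


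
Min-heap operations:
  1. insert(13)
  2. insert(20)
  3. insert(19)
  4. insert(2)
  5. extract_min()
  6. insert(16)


insert(13) -> [13]
insert(20) -> [13, 20]
insert(19) -> [13, 20, 19]
insert(2) -> [2, 13, 19, 20]
extract_min()->2, [13, 20, 19]
insert(16) -> [13, 16, 19, 20]

Final heap: [13, 16, 19, 20]


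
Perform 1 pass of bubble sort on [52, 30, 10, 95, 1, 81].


Initial: [52, 30, 10, 95, 1, 81]
Pass 1: [30, 10, 52, 1, 81, 95] (4 swaps)

After 1 pass: [30, 10, 52, 1, 81, 95]


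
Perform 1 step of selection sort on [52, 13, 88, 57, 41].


Initial: [52, 13, 88, 57, 41]
Step 1: min=13 at 1
  Swap: [13, 52, 88, 57, 41]

After 1 step: [13, 52, 88, 57, 41]


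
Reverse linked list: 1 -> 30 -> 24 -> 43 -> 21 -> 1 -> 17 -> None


Step 1: curr=1, set curr.next=prev(None) | reversed so far: 1
Step 2: curr=30, set curr.next=prev(1) | reversed so far: 30 -> 1
Step 3: curr=24, set curr.next=prev(30) | reversed so far: 24 -> 30 -> 1
Step 4: curr=43, set curr.next=prev(24) | reversed so far: 43 -> 24 -> 30 -> 1
Step 5: curr=21, set curr.next=prev(43) | reversed so far: 21 -> 43 -> 24 -> 30 -> 1
Step 6: curr=1, set curr.next=prev(21) | reversed so far: 1 -> 21 -> 43 -> 24 -> 30 -> 1
Step 7: curr=17, set curr.next=prev(1) | reversed so far: 17 -> 1 -> 21 -> 43 -> 24 -> 30 -> 1

17 -> 1 -> 21 -> 43 -> 24 -> 30 -> 1 -> None


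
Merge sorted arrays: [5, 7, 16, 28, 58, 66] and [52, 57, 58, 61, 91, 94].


Take 5 from A
Take 7 from A
Take 16 from A
Take 28 from A
Take 52 from B
Take 57 from B
Take 58 from A
Take 58 from B
Take 61 from B
Take 66 from A

Merged: [5, 7, 16, 28, 52, 57, 58, 58, 61, 66, 91, 94]


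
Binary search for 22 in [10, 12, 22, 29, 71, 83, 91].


Step 1: lo=0, hi=6, mid=3, val=29
Step 2: lo=0, hi=2, mid=1, val=12
Step 3: lo=2, hi=2, mid=2, val=22

Found at index 2


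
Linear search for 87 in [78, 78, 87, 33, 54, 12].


i=0: 78!=87
i=1: 78!=87
i=2: 87==87 found!

Found at 2, 3 comps


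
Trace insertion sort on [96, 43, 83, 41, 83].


Initial: [96, 43, 83, 41, 83]
Insert 43: [43, 96, 83, 41, 83]
Insert 83: [43, 83, 96, 41, 83]
Insert 41: [41, 43, 83, 96, 83]
Insert 83: [41, 43, 83, 83, 96]

Sorted: [41, 43, 83, 83, 96]


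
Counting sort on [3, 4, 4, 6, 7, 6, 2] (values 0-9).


Input: [3, 4, 4, 6, 7, 6, 2]
Counts: [0, 0, 1, 1, 2, 0, 2, 1, 0, 0]

Sorted: [2, 3, 4, 4, 6, 6, 7]


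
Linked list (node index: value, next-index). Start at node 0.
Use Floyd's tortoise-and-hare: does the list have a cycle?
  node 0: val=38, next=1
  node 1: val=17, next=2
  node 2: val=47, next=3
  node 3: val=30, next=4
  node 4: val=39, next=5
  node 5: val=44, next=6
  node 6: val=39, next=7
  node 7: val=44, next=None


Floyd's tortoise (slow, +1) and hare (fast, +2):
  init: slow=0, fast=0
  step 1: slow=1, fast=2
  step 2: slow=2, fast=4
  step 3: slow=3, fast=6
  step 4: fast 6->7->None, no cycle

Cycle: no


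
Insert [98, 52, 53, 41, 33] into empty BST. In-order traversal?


Insert 98: root
Insert 52: L from 98
Insert 53: L from 98 -> R from 52
Insert 41: L from 98 -> L from 52
Insert 33: L from 98 -> L from 52 -> L from 41

In-order: [33, 41, 52, 53, 98]


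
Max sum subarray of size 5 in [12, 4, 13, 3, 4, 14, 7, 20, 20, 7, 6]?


[0:5]: 36
[1:6]: 38
[2:7]: 41
[3:8]: 48
[4:9]: 65
[5:10]: 68
[6:11]: 60

Max: 68 at [5:10]


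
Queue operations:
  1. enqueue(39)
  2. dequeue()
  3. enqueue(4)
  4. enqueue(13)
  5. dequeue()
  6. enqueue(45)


enqueue(39) -> [39]
dequeue()->39, []
enqueue(4) -> [4]
enqueue(13) -> [4, 13]
dequeue()->4, [13]
enqueue(45) -> [13, 45]

Final queue: [13, 45]


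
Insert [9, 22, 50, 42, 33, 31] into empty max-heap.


Insert 9: [9]
Insert 22: [22, 9]
Insert 50: [50, 9, 22]
Insert 42: [50, 42, 22, 9]
Insert 33: [50, 42, 22, 9, 33]
Insert 31: [50, 42, 31, 9, 33, 22]

Final heap: [50, 42, 31, 9, 33, 22]


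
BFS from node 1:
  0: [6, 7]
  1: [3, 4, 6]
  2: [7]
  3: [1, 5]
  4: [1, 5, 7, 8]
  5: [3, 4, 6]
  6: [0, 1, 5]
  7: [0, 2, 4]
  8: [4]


Visit 1, enqueue [3, 4, 6]
Visit 3, enqueue [5]
Visit 4, enqueue [7, 8]
Visit 6, enqueue [0]
Visit 5, enqueue []
Visit 7, enqueue [2]
Visit 8, enqueue []
Visit 0, enqueue []
Visit 2, enqueue []

BFS order: [1, 3, 4, 6, 5, 7, 8, 0, 2]


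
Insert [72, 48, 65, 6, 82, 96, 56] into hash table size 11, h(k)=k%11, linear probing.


Insert 72: h=6 -> slot 6
Insert 48: h=4 -> slot 4
Insert 65: h=10 -> slot 10
Insert 6: h=6, 1 probes -> slot 7
Insert 82: h=5 -> slot 5
Insert 96: h=8 -> slot 8
Insert 56: h=1 -> slot 1

Table: [None, 56, None, None, 48, 82, 72, 6, 96, None, 65]


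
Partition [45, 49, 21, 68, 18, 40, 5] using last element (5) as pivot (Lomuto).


Pivot: 5
Place pivot at 0: [5, 49, 21, 68, 18, 40, 45]

Partitioned: [5, 49, 21, 68, 18, 40, 45]


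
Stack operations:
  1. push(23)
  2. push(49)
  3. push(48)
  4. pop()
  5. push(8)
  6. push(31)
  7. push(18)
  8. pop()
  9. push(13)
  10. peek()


push(23) -> [23]
push(49) -> [23, 49]
push(48) -> [23, 49, 48]
pop()->48, [23, 49]
push(8) -> [23, 49, 8]
push(31) -> [23, 49, 8, 31]
push(18) -> [23, 49, 8, 31, 18]
pop()->18, [23, 49, 8, 31]
push(13) -> [23, 49, 8, 31, 13]
peek()->13

Final stack: [23, 49, 8, 31, 13]


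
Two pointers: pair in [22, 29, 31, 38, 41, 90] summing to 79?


lo=0(22)+hi=5(90)=112
lo=0(22)+hi=4(41)=63
lo=1(29)+hi=4(41)=70
lo=2(31)+hi=4(41)=72
lo=3(38)+hi=4(41)=79

Yes: 38+41=79


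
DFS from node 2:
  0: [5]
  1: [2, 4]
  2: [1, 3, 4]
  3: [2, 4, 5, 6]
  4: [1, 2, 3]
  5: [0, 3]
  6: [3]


Visit 2, push [4, 3, 1]
Visit 1, push [4]
Visit 4, push [3]
Visit 3, push [6, 5]
Visit 5, push [0]
Visit 0, push []
Visit 6, push []

DFS order: [2, 1, 4, 3, 5, 0, 6]


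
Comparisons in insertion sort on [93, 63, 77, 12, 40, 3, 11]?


Algorithm: insertion sort
Input: [93, 63, 77, 12, 40, 3, 11]
Sorted: [3, 11, 12, 40, 63, 77, 93]

21


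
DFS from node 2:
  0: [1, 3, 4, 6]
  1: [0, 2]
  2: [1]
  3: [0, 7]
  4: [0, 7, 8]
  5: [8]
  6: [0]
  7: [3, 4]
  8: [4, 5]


Visit 2, push [1]
Visit 1, push [0]
Visit 0, push [6, 4, 3]
Visit 3, push [7]
Visit 7, push [4]
Visit 4, push [8]
Visit 8, push [5]
Visit 5, push []
Visit 6, push []

DFS order: [2, 1, 0, 3, 7, 4, 8, 5, 6]


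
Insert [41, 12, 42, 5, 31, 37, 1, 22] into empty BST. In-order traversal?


Insert 41: root
Insert 12: L from 41
Insert 42: R from 41
Insert 5: L from 41 -> L from 12
Insert 31: L from 41 -> R from 12
Insert 37: L from 41 -> R from 12 -> R from 31
Insert 1: L from 41 -> L from 12 -> L from 5
Insert 22: L from 41 -> R from 12 -> L from 31

In-order: [1, 5, 12, 22, 31, 37, 41, 42]


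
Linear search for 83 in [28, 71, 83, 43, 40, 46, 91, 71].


i=0: 28!=83
i=1: 71!=83
i=2: 83==83 found!

Found at 2, 3 comps


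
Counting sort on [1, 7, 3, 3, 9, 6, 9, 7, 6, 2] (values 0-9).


Input: [1, 7, 3, 3, 9, 6, 9, 7, 6, 2]
Counts: [0, 1, 1, 2, 0, 0, 2, 2, 0, 2]

Sorted: [1, 2, 3, 3, 6, 6, 7, 7, 9, 9]


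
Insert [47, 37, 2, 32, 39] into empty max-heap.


Insert 47: [47]
Insert 37: [47, 37]
Insert 2: [47, 37, 2]
Insert 32: [47, 37, 2, 32]
Insert 39: [47, 39, 2, 32, 37]

Final heap: [47, 39, 2, 32, 37]


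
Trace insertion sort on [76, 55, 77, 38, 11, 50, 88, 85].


Initial: [76, 55, 77, 38, 11, 50, 88, 85]
Insert 55: [55, 76, 77, 38, 11, 50, 88, 85]
Insert 77: [55, 76, 77, 38, 11, 50, 88, 85]
Insert 38: [38, 55, 76, 77, 11, 50, 88, 85]
Insert 11: [11, 38, 55, 76, 77, 50, 88, 85]
Insert 50: [11, 38, 50, 55, 76, 77, 88, 85]
Insert 88: [11, 38, 50, 55, 76, 77, 88, 85]
Insert 85: [11, 38, 50, 55, 76, 77, 85, 88]

Sorted: [11, 38, 50, 55, 76, 77, 85, 88]


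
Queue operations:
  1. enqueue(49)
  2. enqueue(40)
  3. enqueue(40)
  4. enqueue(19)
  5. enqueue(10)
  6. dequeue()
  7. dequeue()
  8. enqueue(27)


enqueue(49) -> [49]
enqueue(40) -> [49, 40]
enqueue(40) -> [49, 40, 40]
enqueue(19) -> [49, 40, 40, 19]
enqueue(10) -> [49, 40, 40, 19, 10]
dequeue()->49, [40, 40, 19, 10]
dequeue()->40, [40, 19, 10]
enqueue(27) -> [40, 19, 10, 27]

Final queue: [40, 19, 10, 27]


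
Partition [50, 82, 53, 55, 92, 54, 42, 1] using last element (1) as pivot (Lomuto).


Pivot: 1
Place pivot at 0: [1, 82, 53, 55, 92, 54, 42, 50]

Partitioned: [1, 82, 53, 55, 92, 54, 42, 50]


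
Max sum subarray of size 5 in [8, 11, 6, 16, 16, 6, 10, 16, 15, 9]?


[0:5]: 57
[1:6]: 55
[2:7]: 54
[3:8]: 64
[4:9]: 63
[5:10]: 56

Max: 64 at [3:8]


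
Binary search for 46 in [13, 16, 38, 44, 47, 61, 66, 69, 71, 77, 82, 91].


Step 1: lo=0, hi=11, mid=5, val=61
Step 2: lo=0, hi=4, mid=2, val=38
Step 3: lo=3, hi=4, mid=3, val=44
Step 4: lo=4, hi=4, mid=4, val=47

Not found


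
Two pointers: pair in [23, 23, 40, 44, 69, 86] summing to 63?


lo=0(23)+hi=5(86)=109
lo=0(23)+hi=4(69)=92
lo=0(23)+hi=3(44)=67
lo=0(23)+hi=2(40)=63

Yes: 23+40=63


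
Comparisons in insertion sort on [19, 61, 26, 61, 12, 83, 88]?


Algorithm: insertion sort
Input: [19, 61, 26, 61, 12, 83, 88]
Sorted: [12, 19, 26, 61, 61, 83, 88]

10


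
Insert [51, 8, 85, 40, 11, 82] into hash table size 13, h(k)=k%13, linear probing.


Insert 51: h=12 -> slot 12
Insert 8: h=8 -> slot 8
Insert 85: h=7 -> slot 7
Insert 40: h=1 -> slot 1
Insert 11: h=11 -> slot 11
Insert 82: h=4 -> slot 4

Table: [None, 40, None, None, 82, None, None, 85, 8, None, None, 11, 51]


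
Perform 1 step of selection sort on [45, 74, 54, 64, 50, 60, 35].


Initial: [45, 74, 54, 64, 50, 60, 35]
Step 1: min=35 at 6
  Swap: [35, 74, 54, 64, 50, 60, 45]

After 1 step: [35, 74, 54, 64, 50, 60, 45]


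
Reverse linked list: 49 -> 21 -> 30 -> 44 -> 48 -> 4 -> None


Step 1: curr=49, set curr.next=prev(None) | reversed so far: 49
Step 2: curr=21, set curr.next=prev(49) | reversed so far: 21 -> 49
Step 3: curr=30, set curr.next=prev(21) | reversed so far: 30 -> 21 -> 49
Step 4: curr=44, set curr.next=prev(30) | reversed so far: 44 -> 30 -> 21 -> 49
Step 5: curr=48, set curr.next=prev(44) | reversed so far: 48 -> 44 -> 30 -> 21 -> 49
Step 6: curr=4, set curr.next=prev(48) | reversed so far: 4 -> 48 -> 44 -> 30 -> 21 -> 49

4 -> 48 -> 44 -> 30 -> 21 -> 49 -> None


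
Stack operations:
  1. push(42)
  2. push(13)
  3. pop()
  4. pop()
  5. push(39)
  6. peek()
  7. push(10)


push(42) -> [42]
push(13) -> [42, 13]
pop()->13, [42]
pop()->42, []
push(39) -> [39]
peek()->39
push(10) -> [39, 10]

Final stack: [39, 10]


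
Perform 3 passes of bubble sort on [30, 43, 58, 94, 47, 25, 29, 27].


Initial: [30, 43, 58, 94, 47, 25, 29, 27]
Pass 1: [30, 43, 58, 47, 25, 29, 27, 94] (4 swaps)
Pass 2: [30, 43, 47, 25, 29, 27, 58, 94] (4 swaps)
Pass 3: [30, 43, 25, 29, 27, 47, 58, 94] (3 swaps)

After 3 passes: [30, 43, 25, 29, 27, 47, 58, 94]


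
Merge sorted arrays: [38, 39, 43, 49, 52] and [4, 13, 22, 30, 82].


Take 4 from B
Take 13 from B
Take 22 from B
Take 30 from B
Take 38 from A
Take 39 from A
Take 43 from A
Take 49 from A
Take 52 from A

Merged: [4, 13, 22, 30, 38, 39, 43, 49, 52, 82]


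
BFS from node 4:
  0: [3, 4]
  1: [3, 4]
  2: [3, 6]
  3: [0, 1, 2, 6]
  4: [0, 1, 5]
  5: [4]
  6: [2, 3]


Visit 4, enqueue [0, 1, 5]
Visit 0, enqueue [3]
Visit 1, enqueue []
Visit 5, enqueue []
Visit 3, enqueue [2, 6]
Visit 2, enqueue []
Visit 6, enqueue []

BFS order: [4, 0, 1, 5, 3, 2, 6]


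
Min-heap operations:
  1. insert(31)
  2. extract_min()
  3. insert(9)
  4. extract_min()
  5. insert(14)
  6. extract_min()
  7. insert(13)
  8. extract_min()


insert(31) -> [31]
extract_min()->31, []
insert(9) -> [9]
extract_min()->9, []
insert(14) -> [14]
extract_min()->14, []
insert(13) -> [13]
extract_min()->13, []

Final heap: []


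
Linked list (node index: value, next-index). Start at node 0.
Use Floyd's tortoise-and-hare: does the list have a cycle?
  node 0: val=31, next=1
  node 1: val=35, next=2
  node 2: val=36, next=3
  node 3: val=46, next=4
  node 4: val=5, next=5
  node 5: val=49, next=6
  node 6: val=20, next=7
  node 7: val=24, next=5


Floyd's tortoise (slow, +1) and hare (fast, +2):
  init: slow=0, fast=0
  step 1: slow=1, fast=2
  step 2: slow=2, fast=4
  step 3: slow=3, fast=6
  step 4: slow=4, fast=5
  step 5: slow=5, fast=7
  step 6: slow=6, fast=6
  slow == fast at node 6: cycle detected

Cycle: yes


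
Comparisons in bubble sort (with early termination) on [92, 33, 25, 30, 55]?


Algorithm: bubble sort (with early termination)
Input: [92, 33, 25, 30, 55]
Sorted: [25, 30, 33, 55, 92]

9


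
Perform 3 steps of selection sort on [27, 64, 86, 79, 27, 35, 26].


Initial: [27, 64, 86, 79, 27, 35, 26]
Step 1: min=26 at 6
  Swap: [26, 64, 86, 79, 27, 35, 27]
Step 2: min=27 at 4
  Swap: [26, 27, 86, 79, 64, 35, 27]
Step 3: min=27 at 6
  Swap: [26, 27, 27, 79, 64, 35, 86]

After 3 steps: [26, 27, 27, 79, 64, 35, 86]


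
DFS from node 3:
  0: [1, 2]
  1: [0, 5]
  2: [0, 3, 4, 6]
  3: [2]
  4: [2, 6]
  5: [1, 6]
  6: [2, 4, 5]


Visit 3, push [2]
Visit 2, push [6, 4, 0]
Visit 0, push [1]
Visit 1, push [5]
Visit 5, push [6]
Visit 6, push [4]
Visit 4, push []

DFS order: [3, 2, 0, 1, 5, 6, 4]


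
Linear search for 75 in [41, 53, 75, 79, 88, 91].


i=0: 41!=75
i=1: 53!=75
i=2: 75==75 found!

Found at 2, 3 comps


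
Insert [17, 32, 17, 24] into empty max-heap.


Insert 17: [17]
Insert 32: [32, 17]
Insert 17: [32, 17, 17]
Insert 24: [32, 24, 17, 17]

Final heap: [32, 24, 17, 17]


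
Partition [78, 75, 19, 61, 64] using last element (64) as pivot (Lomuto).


Pivot: 64
  19 <= 64: swap -> [19, 75, 78, 61, 64]
  61 <= 64: swap -> [19, 61, 78, 75, 64]
Place pivot at 2: [19, 61, 64, 75, 78]

Partitioned: [19, 61, 64, 75, 78]


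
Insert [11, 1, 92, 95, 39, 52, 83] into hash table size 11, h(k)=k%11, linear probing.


Insert 11: h=0 -> slot 0
Insert 1: h=1 -> slot 1
Insert 92: h=4 -> slot 4
Insert 95: h=7 -> slot 7
Insert 39: h=6 -> slot 6
Insert 52: h=8 -> slot 8
Insert 83: h=6, 3 probes -> slot 9

Table: [11, 1, None, None, 92, None, 39, 95, 52, 83, None]


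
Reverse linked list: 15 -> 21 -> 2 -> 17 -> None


Step 1: curr=15, set curr.next=prev(None) | reversed so far: 15
Step 2: curr=21, set curr.next=prev(15) | reversed so far: 21 -> 15
Step 3: curr=2, set curr.next=prev(21) | reversed so far: 2 -> 21 -> 15
Step 4: curr=17, set curr.next=prev(2) | reversed so far: 17 -> 2 -> 21 -> 15

17 -> 2 -> 21 -> 15 -> None


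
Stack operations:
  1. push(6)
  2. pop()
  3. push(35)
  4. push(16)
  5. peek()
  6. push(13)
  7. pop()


push(6) -> [6]
pop()->6, []
push(35) -> [35]
push(16) -> [35, 16]
peek()->16
push(13) -> [35, 16, 13]
pop()->13, [35, 16]

Final stack: [35, 16]


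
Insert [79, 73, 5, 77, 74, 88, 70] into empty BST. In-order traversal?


Insert 79: root
Insert 73: L from 79
Insert 5: L from 79 -> L from 73
Insert 77: L from 79 -> R from 73
Insert 74: L from 79 -> R from 73 -> L from 77
Insert 88: R from 79
Insert 70: L from 79 -> L from 73 -> R from 5

In-order: [5, 70, 73, 74, 77, 79, 88]


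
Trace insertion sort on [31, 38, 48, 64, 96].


Initial: [31, 38, 48, 64, 96]
Insert 38: [31, 38, 48, 64, 96]
Insert 48: [31, 38, 48, 64, 96]
Insert 64: [31, 38, 48, 64, 96]
Insert 96: [31, 38, 48, 64, 96]

Sorted: [31, 38, 48, 64, 96]


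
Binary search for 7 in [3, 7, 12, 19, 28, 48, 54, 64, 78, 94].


Step 1: lo=0, hi=9, mid=4, val=28
Step 2: lo=0, hi=3, mid=1, val=7

Found at index 1


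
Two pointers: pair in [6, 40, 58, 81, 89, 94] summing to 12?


lo=0(6)+hi=5(94)=100
lo=0(6)+hi=4(89)=95
lo=0(6)+hi=3(81)=87
lo=0(6)+hi=2(58)=64
lo=0(6)+hi=1(40)=46

No pair found


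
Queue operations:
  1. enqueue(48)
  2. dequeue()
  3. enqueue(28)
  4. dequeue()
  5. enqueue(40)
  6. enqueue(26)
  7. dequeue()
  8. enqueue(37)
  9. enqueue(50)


enqueue(48) -> [48]
dequeue()->48, []
enqueue(28) -> [28]
dequeue()->28, []
enqueue(40) -> [40]
enqueue(26) -> [40, 26]
dequeue()->40, [26]
enqueue(37) -> [26, 37]
enqueue(50) -> [26, 37, 50]

Final queue: [26, 37, 50]


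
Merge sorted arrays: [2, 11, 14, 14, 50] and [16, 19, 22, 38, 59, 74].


Take 2 from A
Take 11 from A
Take 14 from A
Take 14 from A
Take 16 from B
Take 19 from B
Take 22 from B
Take 38 from B
Take 50 from A

Merged: [2, 11, 14, 14, 16, 19, 22, 38, 50, 59, 74]


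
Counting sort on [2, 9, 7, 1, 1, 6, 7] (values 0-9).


Input: [2, 9, 7, 1, 1, 6, 7]
Counts: [0, 2, 1, 0, 0, 0, 1, 2, 0, 1]

Sorted: [1, 1, 2, 6, 7, 7, 9]


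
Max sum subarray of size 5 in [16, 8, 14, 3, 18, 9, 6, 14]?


[0:5]: 59
[1:6]: 52
[2:7]: 50
[3:8]: 50

Max: 59 at [0:5]


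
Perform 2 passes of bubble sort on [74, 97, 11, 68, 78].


Initial: [74, 97, 11, 68, 78]
Pass 1: [74, 11, 68, 78, 97] (3 swaps)
Pass 2: [11, 68, 74, 78, 97] (2 swaps)

After 2 passes: [11, 68, 74, 78, 97]


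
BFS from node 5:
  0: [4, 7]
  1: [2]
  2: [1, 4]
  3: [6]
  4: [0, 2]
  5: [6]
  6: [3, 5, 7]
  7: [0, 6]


Visit 5, enqueue [6]
Visit 6, enqueue [3, 7]
Visit 3, enqueue []
Visit 7, enqueue [0]
Visit 0, enqueue [4]
Visit 4, enqueue [2]
Visit 2, enqueue [1]
Visit 1, enqueue []

BFS order: [5, 6, 3, 7, 0, 4, 2, 1]


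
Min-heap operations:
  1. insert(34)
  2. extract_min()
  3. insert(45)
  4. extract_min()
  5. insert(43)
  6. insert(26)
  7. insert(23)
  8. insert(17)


insert(34) -> [34]
extract_min()->34, []
insert(45) -> [45]
extract_min()->45, []
insert(43) -> [43]
insert(26) -> [26, 43]
insert(23) -> [23, 43, 26]
insert(17) -> [17, 23, 26, 43]

Final heap: [17, 23, 26, 43]


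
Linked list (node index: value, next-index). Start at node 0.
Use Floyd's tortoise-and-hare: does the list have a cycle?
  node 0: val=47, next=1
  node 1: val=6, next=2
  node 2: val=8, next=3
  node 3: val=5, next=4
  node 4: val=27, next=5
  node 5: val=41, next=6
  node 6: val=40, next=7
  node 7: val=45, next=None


Floyd's tortoise (slow, +1) and hare (fast, +2):
  init: slow=0, fast=0
  step 1: slow=1, fast=2
  step 2: slow=2, fast=4
  step 3: slow=3, fast=6
  step 4: fast 6->7->None, no cycle

Cycle: no


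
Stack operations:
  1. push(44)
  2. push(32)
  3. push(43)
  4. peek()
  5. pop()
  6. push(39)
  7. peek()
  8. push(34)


push(44) -> [44]
push(32) -> [44, 32]
push(43) -> [44, 32, 43]
peek()->43
pop()->43, [44, 32]
push(39) -> [44, 32, 39]
peek()->39
push(34) -> [44, 32, 39, 34]

Final stack: [44, 32, 39, 34]


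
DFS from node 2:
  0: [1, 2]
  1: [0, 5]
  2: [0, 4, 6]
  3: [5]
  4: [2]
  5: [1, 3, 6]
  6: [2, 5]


Visit 2, push [6, 4, 0]
Visit 0, push [1]
Visit 1, push [5]
Visit 5, push [6, 3]
Visit 3, push []
Visit 6, push []
Visit 4, push []

DFS order: [2, 0, 1, 5, 3, 6, 4]


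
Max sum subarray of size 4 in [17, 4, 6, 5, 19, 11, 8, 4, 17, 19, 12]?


[0:4]: 32
[1:5]: 34
[2:6]: 41
[3:7]: 43
[4:8]: 42
[5:9]: 40
[6:10]: 48
[7:11]: 52

Max: 52 at [7:11]
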